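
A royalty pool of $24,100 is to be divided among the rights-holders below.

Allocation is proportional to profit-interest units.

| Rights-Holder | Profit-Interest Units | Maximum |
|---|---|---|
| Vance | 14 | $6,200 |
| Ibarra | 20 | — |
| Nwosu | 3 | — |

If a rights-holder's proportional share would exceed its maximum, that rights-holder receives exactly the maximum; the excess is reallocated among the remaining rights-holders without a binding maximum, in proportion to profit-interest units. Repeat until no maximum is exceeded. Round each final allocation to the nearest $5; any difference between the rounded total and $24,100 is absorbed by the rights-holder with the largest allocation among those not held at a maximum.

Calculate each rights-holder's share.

Profit-interest units total: 37.
Unconstrained shares: Vance 9,118.92; Ibarra 13,027.03; Nwosu 1,954.05.
Cap binds for Vance ($6,200); residual $17,900 reallocated over remaining profit-interest units 23.
Shares after redistribution: Ibarra 15,565.22 → $15,565; Nwosu 2,334.78 → $2,335.

Vance: $6,200 · Ibarra: $15,565 · Nwosu: $2,335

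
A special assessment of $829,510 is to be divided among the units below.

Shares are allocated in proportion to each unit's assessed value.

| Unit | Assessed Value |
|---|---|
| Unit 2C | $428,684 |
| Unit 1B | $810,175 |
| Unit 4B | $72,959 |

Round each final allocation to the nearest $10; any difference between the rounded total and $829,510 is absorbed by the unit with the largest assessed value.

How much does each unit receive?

Assessed value total: 1,311,818.
Unrounded shares: Unit 2C 428,684/1,311,818 × $829,510 = 271,072.41; Unit 1B 810,175/1,311,818 × $829,510 = 512,302.98; Unit 4B 72,959/1,311,818 × $829,510 = 46,134.62.
After rounding ($10): Unit 2C $271,070; Unit 1B $512,300; Unit 4B $46,130. Sum = $829,500.
Difference $829,510 − $829,500 = +$10 applied to largest assessed value (Unit 1B): Unit 1B becomes $512,310.

Unit 2C: $271,070 | Unit 1B: $512,310 | Unit 4B: $46,130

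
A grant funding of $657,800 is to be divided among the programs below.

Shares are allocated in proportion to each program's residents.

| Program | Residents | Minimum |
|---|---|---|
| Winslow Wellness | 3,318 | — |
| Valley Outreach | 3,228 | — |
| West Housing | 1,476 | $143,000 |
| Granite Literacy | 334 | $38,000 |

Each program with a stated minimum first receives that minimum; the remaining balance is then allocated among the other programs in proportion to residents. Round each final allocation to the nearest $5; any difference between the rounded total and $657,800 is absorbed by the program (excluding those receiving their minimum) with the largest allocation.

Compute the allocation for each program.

Guaranteed amounts: West Housing $143,000; Granite Literacy $38,000. Remaining pool $476,800.
Remaining pool split over remaining residents 6,546: Winslow Wellness 241,677.73 → $241,680; Valley Outreach 235,122.27 → $235,120.

Winslow Wellness: $241,680 | Valley Outreach: $235,120 | West Housing: $143,000 | Granite Literacy: $38,000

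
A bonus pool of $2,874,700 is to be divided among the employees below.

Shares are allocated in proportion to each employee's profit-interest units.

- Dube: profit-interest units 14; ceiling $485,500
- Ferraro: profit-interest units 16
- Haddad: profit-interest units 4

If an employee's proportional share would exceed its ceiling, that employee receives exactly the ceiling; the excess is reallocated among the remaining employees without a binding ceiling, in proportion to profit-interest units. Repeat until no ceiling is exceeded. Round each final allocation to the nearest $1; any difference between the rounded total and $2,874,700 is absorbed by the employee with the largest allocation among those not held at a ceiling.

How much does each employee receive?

Dube: $485,500 · Ferraro: $1,911,360 · Haddad: $477,840

Total profit-interest units = 34.
Proportional shares (ignoring caps): Dube 1,183,700.00; Ferraro 1,352,800.00; Haddad 338,200.00.
Capped: Dube ($485,500); residual $2,389,200 reallocated over remaining profit-interest units 20.
Shares after redistribution: Ferraro 1,911,360.00 → $1,911,360; Haddad 477,840.00 → $477,840.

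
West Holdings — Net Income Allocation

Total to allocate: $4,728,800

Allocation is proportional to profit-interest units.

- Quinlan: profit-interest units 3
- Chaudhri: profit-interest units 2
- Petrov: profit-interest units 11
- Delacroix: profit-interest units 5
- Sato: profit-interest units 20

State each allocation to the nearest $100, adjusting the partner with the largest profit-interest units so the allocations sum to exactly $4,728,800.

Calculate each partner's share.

Sum of profit-interest units: 3 + 2 + 11 + 5 + 20 = 41.
Pro-rata amounts: Quinlan 346,009.76; Chaudhri 230,673.17; Petrov 1,268,702.44; Delacroix 576,682.93; Sato 2,306,731.71.
At nearest $100: Quinlan $346,000; Chaudhri $230,700; Petrov $1,268,700; Delacroix $576,700; Sato $2,306,700. Sum = $4,728,800.
No rounding difference to absorb.

Quinlan: $346,000; Chaudhri: $230,700; Petrov: $1,268,700; Delacroix: $576,700; Sato: $2,306,700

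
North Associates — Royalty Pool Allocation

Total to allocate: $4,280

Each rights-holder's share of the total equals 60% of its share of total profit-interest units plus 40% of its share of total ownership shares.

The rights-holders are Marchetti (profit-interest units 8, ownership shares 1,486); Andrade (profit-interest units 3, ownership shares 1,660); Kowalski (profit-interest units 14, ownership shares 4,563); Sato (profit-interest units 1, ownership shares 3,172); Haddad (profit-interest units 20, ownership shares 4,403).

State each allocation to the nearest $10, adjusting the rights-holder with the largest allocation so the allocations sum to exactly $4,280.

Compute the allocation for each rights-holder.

Marchetti: $610; Andrade: $350; Kowalski: $1,290; Sato: $410; Haddad: $1,620

Totals — profit-interest units 46, ownership shares 15,284.
Composite weights (60% profit-interest units + 40% ownership shares): Marchetti 0.1432; Andrade 0.0826; Kowalski 0.3020; Sato 0.0961; Haddad 0.3761.
Raw shares: Marchetti 613.06; Andrade 353.42; Kowalski 1,292.68; Sato 411.13; Haddad 1,609.71.
At nearest $10: Marchetti $610; Andrade $350; Kowalski $1,290; Sato $410; Haddad $1,610. Sum = $4,270.
Difference $4,280 − $4,270 = +$10 applied to largest allocation (Haddad): Haddad becomes $1,620.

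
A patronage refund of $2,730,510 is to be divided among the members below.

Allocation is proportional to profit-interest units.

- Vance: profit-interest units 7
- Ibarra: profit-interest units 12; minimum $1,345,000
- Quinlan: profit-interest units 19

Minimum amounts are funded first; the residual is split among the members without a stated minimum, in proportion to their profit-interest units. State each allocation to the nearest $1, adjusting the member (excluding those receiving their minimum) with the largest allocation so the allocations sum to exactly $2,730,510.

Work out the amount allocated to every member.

Vance: $373,022 · Ibarra: $1,345,000 · Quinlan: $1,012,488

Minimums first: Ibarra $1,345,000. Remaining pool $1,385,510.
Remaining pool split over remaining profit-interest units 26: Vance 373,021.92 → $373,022; Quinlan 1,012,488.08 → $1,012,488.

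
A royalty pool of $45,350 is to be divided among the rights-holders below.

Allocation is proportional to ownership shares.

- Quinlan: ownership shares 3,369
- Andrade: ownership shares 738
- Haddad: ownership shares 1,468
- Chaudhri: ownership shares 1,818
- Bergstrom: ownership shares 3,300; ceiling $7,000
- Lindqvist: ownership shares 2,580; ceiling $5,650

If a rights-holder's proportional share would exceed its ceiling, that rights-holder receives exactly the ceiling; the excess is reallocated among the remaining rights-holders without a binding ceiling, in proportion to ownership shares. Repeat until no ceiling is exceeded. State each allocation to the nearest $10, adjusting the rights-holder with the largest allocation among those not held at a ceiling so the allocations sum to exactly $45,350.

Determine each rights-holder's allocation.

Quinlan: $14,910; Andrade: $3,260; Haddad: $6,490; Chaudhri: $8,040; Bergstrom: $7,000; Lindqvist: $5,650

Combined ownership shares = 13,273.
Proportional shares (ignoring caps): Quinlan 11,510.90; Andrade 2,521.53; Haddad 5,015.73; Chaudhri 6,211.58; Bergstrom 11,275.15; Lindqvist 8,815.11.
Capped: Bergstrom ($7,000), Lindqvist ($5,650); residual $32,700 reallocated over remaining ownership shares 7,393.
Shares after redistribution: Quinlan 14,901.43 → $14,900; Andrade 3,264.25 → $3,260; Haddad 6,493.12 → $6,490; Chaudhri 8,041.20 → $8,040.
Rounding difference +$10 applied to Quinlan → $14,910.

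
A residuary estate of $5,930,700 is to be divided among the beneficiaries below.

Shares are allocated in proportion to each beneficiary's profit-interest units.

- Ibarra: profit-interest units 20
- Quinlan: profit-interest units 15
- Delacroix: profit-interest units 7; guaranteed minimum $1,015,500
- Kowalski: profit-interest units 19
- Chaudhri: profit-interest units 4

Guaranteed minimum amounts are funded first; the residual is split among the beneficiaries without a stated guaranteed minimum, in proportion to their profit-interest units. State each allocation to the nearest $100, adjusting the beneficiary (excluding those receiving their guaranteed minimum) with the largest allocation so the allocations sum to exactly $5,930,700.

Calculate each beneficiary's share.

Ibarra: $1,694,800 · Quinlan: $1,271,200 · Delacroix: $1,015,500 · Kowalski: $1,610,200 · Chaudhri: $339,000

Minimums first: Delacroix $1,015,500. Balance $4,915,200.
Balance split over remaining profit-interest units 58: Ibarra 1,694,896.55 → $1,694,900; Quinlan 1,271,172.41 → $1,271,200; Kowalski 1,610,151.72 → $1,610,200; Chaudhri 338,979.31 → $339,000.
Rounding difference −$100 applied to Ibarra → $1,694,800.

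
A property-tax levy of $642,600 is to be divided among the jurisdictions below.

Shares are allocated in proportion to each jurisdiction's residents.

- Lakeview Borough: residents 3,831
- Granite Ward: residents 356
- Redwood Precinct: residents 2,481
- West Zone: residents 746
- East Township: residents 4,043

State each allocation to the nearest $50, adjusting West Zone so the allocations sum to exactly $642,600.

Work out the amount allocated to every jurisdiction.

Combined residents = 11,457.
Unrounded shares: Lakeview Borough 3,831/11,457 × $642,600 = 214,873.06; Granite Ward 356/11,457 × $642,600 = 19,967.32; Redwood Precinct 2,481/11,457 × $642,600 = 139,154.28; West Zone 746/11,457 × $642,600 = 41,841.63; East Township 4,043/11,457 × $642,600 = 226,763.71.
At nearest $50: Lakeview Borough $214,850; Granite Ward $19,950; Redwood Precinct $139,150; West Zone $41,850; East Township $226,750. Sum = $642,550.
Difference $642,600 − $642,550 = +$50 applied to West Zone: West Zone becomes $41,900.

Lakeview Borough: $214,850; Granite Ward: $19,950; Redwood Precinct: $139,150; West Zone: $41,900; East Township: $226,750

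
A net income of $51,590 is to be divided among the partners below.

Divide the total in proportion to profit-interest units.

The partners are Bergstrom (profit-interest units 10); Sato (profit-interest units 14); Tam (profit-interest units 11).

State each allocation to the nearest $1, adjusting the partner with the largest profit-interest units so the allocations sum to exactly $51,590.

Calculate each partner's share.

Sum of profit-interest units: 10 + 14 + 11 = 35.
Proportional shares: Bergstrom 14,740.00; Sato 20,636.00; Tam 16,214.00.
Rounded to nearest $1: Bergstrom $14,740; Sato $20,636; Tam $16,214. Sum = $51,590.
Rounded total matches; no reconciliation needed.

Bergstrom: $14,740; Sato: $20,636; Tam: $16,214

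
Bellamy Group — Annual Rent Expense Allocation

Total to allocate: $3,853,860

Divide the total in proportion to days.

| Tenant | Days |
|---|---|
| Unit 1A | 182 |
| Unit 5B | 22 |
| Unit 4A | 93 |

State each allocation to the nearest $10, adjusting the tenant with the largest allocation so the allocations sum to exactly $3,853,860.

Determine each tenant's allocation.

Total days = 297.
Pro-rata amounts: Unit 1A 182/297 × $3,853,860 = 2,361,624.65; Unit 5B 22/297 × $3,853,860 = 285,471.11; Unit 4A 93/297 × $3,853,860 = 1,206,764.24.
Rounded to nearest $10: Unit 1A $2,361,620; Unit 5B $285,470; Unit 4A $1,206,760. Sum = $3,853,850.
Difference $3,853,860 − $3,853,850 = +$10 applied to largest allocation (Unit 1A): Unit 1A becomes $2,361,630.

Unit 1A: $2,361,630 · Unit 5B: $285,470 · Unit 4A: $1,206,760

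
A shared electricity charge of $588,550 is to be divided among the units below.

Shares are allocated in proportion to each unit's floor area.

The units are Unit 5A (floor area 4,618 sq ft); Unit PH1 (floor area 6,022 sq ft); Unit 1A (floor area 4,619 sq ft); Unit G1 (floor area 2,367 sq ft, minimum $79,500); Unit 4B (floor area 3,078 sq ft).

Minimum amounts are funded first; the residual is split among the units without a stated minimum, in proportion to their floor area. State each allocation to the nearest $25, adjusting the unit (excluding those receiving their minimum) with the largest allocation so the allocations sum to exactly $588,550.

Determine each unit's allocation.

Minimums first: Unit G1 $79,500. Remaining pool $509,050.
Remaining pool split over remaining floor area 18,337: Unit 5A 128,199.43 → $128,200; Unit PH1 167,175.61 → $167,175; Unit 1A 128,227.19 → $128,225; Unit 4B 85,447.78 → $85,450.

Unit 5A: $128,200; Unit PH1: $167,175; Unit 1A: $128,225; Unit G1: $79,500; Unit 4B: $85,450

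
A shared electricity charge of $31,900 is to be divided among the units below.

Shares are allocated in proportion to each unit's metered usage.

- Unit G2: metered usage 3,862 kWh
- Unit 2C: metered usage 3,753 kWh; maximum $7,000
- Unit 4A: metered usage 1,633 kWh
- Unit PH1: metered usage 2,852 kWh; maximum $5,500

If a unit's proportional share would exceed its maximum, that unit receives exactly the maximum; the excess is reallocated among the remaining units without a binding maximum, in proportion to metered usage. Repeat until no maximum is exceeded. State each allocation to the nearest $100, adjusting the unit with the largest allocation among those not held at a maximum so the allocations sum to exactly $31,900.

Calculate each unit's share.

Unit G2: $13,600; Unit 2C: $7,000; Unit 4A: $5,800; Unit PH1: $5,500

Total metered usage = 12,100.
Pro-rata shares before constraints: Unit G2 10,181.64; Unit 2C 9,894.27; Unit 4A 4,305.18; Unit PH1 7,518.91.
Held at cap: Unit 2C ($7,000), Unit PH1 ($5,500); remaining pool $19,400 reallocated over remaining metered usage 5,495.
Redistributed shares: Unit G2 13,634.72 → $13,600; Unit 4A 5,765.28 → $5,800.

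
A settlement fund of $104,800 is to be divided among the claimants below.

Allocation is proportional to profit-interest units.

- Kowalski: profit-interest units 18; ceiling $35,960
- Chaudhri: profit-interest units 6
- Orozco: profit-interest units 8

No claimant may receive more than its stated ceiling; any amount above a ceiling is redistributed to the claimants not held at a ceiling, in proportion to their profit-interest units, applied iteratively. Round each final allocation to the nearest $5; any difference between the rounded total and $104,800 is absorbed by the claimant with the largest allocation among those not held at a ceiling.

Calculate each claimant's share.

Kowalski: $35,960 · Chaudhri: $29,505 · Orozco: $39,335

Sum of profit-interest units: 32.
Pro-rata shares before constraints: Kowalski 58,950.00; Chaudhri 19,650.00; Orozco 26,200.00.
Capped: Kowalski ($35,960); remaining pool $68,840 reallocated over remaining profit-interest units 14.
Shares after redistribution: Chaudhri 29,502.86 → $29,505; Orozco 39,337.14 → $39,335.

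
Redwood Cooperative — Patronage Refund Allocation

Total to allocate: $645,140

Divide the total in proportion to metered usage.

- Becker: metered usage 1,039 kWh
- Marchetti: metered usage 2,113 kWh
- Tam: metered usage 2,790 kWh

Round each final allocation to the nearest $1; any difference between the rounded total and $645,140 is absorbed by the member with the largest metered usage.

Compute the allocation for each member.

Becker: $112,807; Marchetti: $229,414; Tam: $302,919

Sum of metered usage: 5,942.
Raw shares: Becker 1,039/5,942 × $645,140 = 112,807.21; Marchetti 2,113/5,942 × $645,140 = 229,414.48; Tam 2,790/5,942 × $645,140 = 302,918.31.
Rounded to nearest $1: Becker $112,807; Marchetti $229,414; Tam $302,918. Sum = $645,139.
Difference $645,140 − $645,139 = +$1 applied to largest metered usage (Tam): Tam becomes $302,919.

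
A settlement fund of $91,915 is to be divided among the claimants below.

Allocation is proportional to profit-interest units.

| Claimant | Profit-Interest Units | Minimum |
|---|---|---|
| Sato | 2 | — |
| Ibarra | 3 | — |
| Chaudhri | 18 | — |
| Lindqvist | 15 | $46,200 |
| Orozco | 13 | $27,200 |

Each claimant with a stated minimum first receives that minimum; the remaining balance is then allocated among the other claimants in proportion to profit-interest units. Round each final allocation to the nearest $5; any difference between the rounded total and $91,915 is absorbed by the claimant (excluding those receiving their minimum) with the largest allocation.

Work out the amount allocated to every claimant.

Sato: $1,610 · Ibarra: $2,415 · Chaudhri: $14,490 · Lindqvist: $46,200 · Orozco: $27,200

Guaranteed amounts: Lindqvist $46,200; Orozco $27,200. Balance $18,515.
Balance split over remaining profit-interest units 23: Sato 1,610.00 → $1,610; Ibarra 2,415.00 → $2,415; Chaudhri 14,490.00 → $14,490.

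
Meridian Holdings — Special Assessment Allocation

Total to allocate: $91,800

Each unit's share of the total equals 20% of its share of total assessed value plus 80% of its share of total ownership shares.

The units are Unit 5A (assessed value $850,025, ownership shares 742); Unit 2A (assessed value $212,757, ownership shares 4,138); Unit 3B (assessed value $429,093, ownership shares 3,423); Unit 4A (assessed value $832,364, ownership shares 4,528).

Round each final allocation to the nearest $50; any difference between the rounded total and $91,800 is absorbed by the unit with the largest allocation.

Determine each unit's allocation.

Unit 5A: $10,950; Unit 2A: $25,350; Unit 3B: $23,000; Unit 4A: $32,500

Totals — assessed value 2,324,239, ownership shares 12,831.
Composite weights (20% assessed value + 80% ownership shares): Unit 5A 0.1194; Unit 2A 0.2763; Unit 3B 0.2503; Unit 4A 0.3539.
Pro-rata amounts: Unit 5A 10,961.59; Unit 2A 25,365.06; Unit 3B 22,981.57; Unit 4A 32,491.78.
Rounded to nearest $50: Unit 5A $10,950; Unit 2A $25,350; Unit 3B $23,000; Unit 4A $32,500. Sum = $91,800.
No rounding difference to absorb.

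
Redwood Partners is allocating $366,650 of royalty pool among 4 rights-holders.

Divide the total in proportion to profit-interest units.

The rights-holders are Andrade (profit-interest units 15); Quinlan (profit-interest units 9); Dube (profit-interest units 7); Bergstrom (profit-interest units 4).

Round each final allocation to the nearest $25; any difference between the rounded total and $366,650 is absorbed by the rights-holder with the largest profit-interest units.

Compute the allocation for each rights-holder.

Andrade: $157,150 · Quinlan: $94,275 · Dube: $73,325 · Bergstrom: $41,900

Total profit-interest units = 35.
Raw shares: Andrade 15/35 × $366,650 = 157,135.71; Quinlan 9/35 × $366,650 = 94,281.43; Dube 7/35 × $366,650 = 73,330.00; Bergstrom 4/35 × $366,650 = 41,902.86.
At nearest $25: Andrade $157,125; Quinlan $94,275; Dube $73,325; Bergstrom $41,900. Sum = $366,625.
Difference $366,650 − $366,625 = +$25 applied to largest profit-interest units (Andrade): Andrade becomes $157,150.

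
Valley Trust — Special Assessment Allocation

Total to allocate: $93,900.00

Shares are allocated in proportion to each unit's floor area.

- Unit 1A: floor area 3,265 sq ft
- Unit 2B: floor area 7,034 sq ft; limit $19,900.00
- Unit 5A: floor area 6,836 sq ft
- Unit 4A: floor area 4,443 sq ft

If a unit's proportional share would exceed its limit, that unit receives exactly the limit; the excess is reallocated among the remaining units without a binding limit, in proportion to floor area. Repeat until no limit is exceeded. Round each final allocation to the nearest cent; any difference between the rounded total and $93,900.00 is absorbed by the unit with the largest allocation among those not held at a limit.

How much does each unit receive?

Unit 1A: $16,612.35 · Unit 2B: $19,900.00 · Unit 5A: $34,781.63 · Unit 4A: $22,606.02

Total floor area = 21,578.
Unconstrained shares: Unit 1A 14,208.1518; Unit 2B 30,609.5375; Unit 5A 29,747.9099; Unit 4A 19,334.4008.
Capped: Unit 2B ($19,900.00); remaining pool $74,000.00 reallocated over remaining floor area 14,544.
Shares after redistribution: Unit 1A 16,612.3487 → $16,612.35; Unit 5A 34,781.6282 → $34,781.63; Unit 4A 22,606.0231 → $22,606.02.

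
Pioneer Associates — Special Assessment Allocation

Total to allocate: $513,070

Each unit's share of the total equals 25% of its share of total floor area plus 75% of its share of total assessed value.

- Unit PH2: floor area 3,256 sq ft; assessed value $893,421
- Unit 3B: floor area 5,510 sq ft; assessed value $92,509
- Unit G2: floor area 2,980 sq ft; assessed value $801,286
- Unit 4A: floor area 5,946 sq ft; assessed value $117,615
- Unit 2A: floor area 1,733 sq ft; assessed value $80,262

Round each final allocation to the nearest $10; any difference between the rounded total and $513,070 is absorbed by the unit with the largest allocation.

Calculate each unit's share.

Unit PH2: $194,690; Unit 3B: $54,320; Unit G2: $175,000; Unit 4A: $62,060; Unit 2A: $27,000

Floor area total 19,425; assessed value total 1,985,093.
Blended shares (25% floor area + 75% assessed value): Unit PH2 0.3795; Unit 3B 0.1059; Unit G2 0.3411; Unit 4A 0.1210; Unit 2A 0.0526.
Pro-rata amounts: Unit PH2 194,686.24; Unit 3B 54,316.24; Unit G2 175,003.74; Unit 4A 62,061.94; Unit 2A 27,001.85.
At nearest $10: Unit PH2 $194,690; Unit 3B $54,320; Unit G2 $175,000; Unit 4A $62,060; Unit 2A $27,000. Sum = $513,070.
No rounding difference to absorb.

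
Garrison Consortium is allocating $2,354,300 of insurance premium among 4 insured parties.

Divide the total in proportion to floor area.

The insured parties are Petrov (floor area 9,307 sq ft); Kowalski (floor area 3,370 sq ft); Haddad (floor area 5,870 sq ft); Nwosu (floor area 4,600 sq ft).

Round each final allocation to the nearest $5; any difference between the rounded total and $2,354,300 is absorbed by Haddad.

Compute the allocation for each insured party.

Sum of floor area: 23,147.
Pro-rata amounts: Petrov 9,307/23,147 × $2,354,300 = 946,622.46; Kowalski 3,370/23,147 × $2,354,300 = 342,765.41; Haddad 5,870/23,147 × $2,354,300 = 597,042.42; Nwosu 4,600/23,147 × $2,354,300 = 467,869.70.
After rounding ($5): Petrov $946,620; Kowalski $342,765; Haddad $597,040; Nwosu $467,870. Sum = $2,354,295.
Difference $2,354,300 − $2,354,295 = +$5 applied to Haddad: Haddad becomes $597,045.

Petrov: $946,620 · Kowalski: $342,765 · Haddad: $597,045 · Nwosu: $467,870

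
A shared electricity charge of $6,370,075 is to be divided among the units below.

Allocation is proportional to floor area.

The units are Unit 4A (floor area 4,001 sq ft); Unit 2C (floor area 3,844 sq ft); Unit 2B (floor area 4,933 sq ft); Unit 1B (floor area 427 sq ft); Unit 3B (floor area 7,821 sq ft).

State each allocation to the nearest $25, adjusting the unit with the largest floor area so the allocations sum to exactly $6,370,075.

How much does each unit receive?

Floor area total: 4,001 + 3,844 + 4,933 + 427 + 7,821 = 21,026.
Proportional shares: Unit 4A 1,212,150.20; Unit 2C 1,164,585.19; Unit 2B 1,494,510.60; Unit 1B 129,364.69; Unit 3B 2,369,464.31.
After rounding ($25): Unit 4A $1,212,150; Unit 2C $1,164,575; Unit 2B $1,494,500; Unit 1B $129,375; Unit 3B $2,369,475. Sum = $6,370,075.
Rounded total matches; no reconciliation needed.

Unit 4A: $1,212,150; Unit 2C: $1,164,575; Unit 2B: $1,494,500; Unit 1B: $129,375; Unit 3B: $2,369,475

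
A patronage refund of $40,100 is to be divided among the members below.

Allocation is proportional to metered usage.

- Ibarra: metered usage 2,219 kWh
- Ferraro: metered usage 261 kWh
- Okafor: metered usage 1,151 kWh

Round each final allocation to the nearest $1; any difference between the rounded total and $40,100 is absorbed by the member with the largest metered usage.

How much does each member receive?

Ibarra: $24,507 · Ferraro: $2,882 · Okafor: $12,711

Sum of metered usage: 3,631.
Pro-rata amounts: Ibarra 2,219/3,631 × $40,100 = 24,506.17; Ferraro 261/3,631 × $40,100 = 2,882.43; Okafor 1,151/3,631 × $40,100 = 12,711.40.
After rounding ($1): Ibarra $24,506; Ferraro $2,882; Okafor $12,711. Sum = $40,099.
Difference $40,100 − $40,099 = +$1 applied to largest metered usage (Ibarra): Ibarra becomes $24,507.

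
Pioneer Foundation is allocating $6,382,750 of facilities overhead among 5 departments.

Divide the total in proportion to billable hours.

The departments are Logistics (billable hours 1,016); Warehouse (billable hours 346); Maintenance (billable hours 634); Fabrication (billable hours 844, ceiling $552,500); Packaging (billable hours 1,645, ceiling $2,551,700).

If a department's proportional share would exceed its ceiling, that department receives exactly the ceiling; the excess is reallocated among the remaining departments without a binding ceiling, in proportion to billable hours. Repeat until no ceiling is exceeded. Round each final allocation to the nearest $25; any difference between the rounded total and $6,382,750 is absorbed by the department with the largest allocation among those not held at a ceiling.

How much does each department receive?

Logistics: $1,668,850; Warehouse: $568,325; Maintenance: $1,041,375; Fabrication: $552,500; Packaging: $2,551,700

Billable hours total: 4,485.
Proportional shares (ignoring caps): Logistics 1,445,902.79; Warehouse 492,403.90; Maintenance 902,266.11; Fabrication 1,201,123.97; Packaging 2,341,053.23.
Cap binds for Fabrication ($552,500); remaining pool $5,830,250 reallocated over remaining billable hours 3,641.
Cap binds for Packaging ($2,551,700); remaining pool $3,278,550 reallocated over remaining billable hours 1,996.
Shares after redistribution: Logistics 1,668,841.08 → $1,668,850; Warehouse 568,325.80 → $568,325; Maintenance 1,041,383.12 → $1,041,375.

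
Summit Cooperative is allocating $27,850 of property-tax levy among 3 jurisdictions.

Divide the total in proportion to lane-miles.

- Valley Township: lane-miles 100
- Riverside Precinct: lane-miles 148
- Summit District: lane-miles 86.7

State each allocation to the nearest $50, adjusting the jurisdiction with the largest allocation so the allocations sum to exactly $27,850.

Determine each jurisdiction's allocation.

Sum of lane-miles: 334.7.
Proportional shares: Valley Township 100/334.7 × $27,850 = 8,320.88; Riverside Precinct 148/334.7 × $27,850 = 12,314.91; Summit District 86.7/334.7 × $27,850 = 7,214.21.
Rounded to nearest $50: Valley Township $8,300; Riverside Precinct $12,300; Summit District $7,200. Sum = $27,800.
Difference $27,850 − $27,800 = +$50 applied to largest allocation (Riverside Precinct): Riverside Precinct becomes $12,350.

Valley Township: $8,300 · Riverside Precinct: $12,350 · Summit District: $7,200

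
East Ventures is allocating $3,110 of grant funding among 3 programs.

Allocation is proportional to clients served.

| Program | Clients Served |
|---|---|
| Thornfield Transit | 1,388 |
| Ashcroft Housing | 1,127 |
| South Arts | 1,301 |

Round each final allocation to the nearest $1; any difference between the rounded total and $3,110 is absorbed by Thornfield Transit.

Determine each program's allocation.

Thornfield Transit: $1,132 | Ashcroft Housing: $918 | South Arts: $1,060

Sum of clients served: 3,816.
Pro-rata amounts: Thornfield Transit 1,388/3,816 × $3,110 = 1,131.21; Ashcroft Housing 1,127/3,816 × $3,110 = 918.49; South Arts 1,301/3,816 × $3,110 = 1,060.30.
At nearest $1: Thornfield Transit $1,131; Ashcroft Housing $918; South Arts $1,060. Sum = $3,109.
Difference $3,110 − $3,109 = +$1 applied to Thornfield Transit: Thornfield Transit becomes $1,132.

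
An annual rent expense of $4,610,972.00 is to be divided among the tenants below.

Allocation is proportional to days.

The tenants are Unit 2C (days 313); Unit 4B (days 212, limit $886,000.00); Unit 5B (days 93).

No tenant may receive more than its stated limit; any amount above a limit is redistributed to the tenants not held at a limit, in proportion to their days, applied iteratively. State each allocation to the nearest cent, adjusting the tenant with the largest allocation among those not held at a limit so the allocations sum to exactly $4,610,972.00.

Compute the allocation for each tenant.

Days total: 618.
Unconstrained shares: Unit 2C 2,335,330.4790; Unit 4B 1,581,757.3851; Unit 5B 693,884.1359.
Capped: Unit 4B ($886,000.00); balance $3,724,972.00 reallocated over remaining days 406.
Remaining shares: Unit 2C 2,871,714.8670 → $2,871,714.87; Unit 5B 853,257.1330 → $853,257.13.

Unit 2C: $2,871,714.87 · Unit 4B: $886,000.00 · Unit 5B: $853,257.13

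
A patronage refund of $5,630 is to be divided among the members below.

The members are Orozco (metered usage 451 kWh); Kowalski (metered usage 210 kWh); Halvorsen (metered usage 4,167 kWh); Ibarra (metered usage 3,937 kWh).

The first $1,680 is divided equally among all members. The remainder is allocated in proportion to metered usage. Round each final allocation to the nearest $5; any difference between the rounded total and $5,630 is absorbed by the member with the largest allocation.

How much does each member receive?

First tranche $1,680 split equally: $420 each.
Remainder $3,950 by metered usage (total 8,765): Orozco 203.25 → $205; Kowalski 94.64 → $95; Halvorsen 1,877.88 → $1,880; Ibarra 1,774.23 → $1,775.
Rounding difference −$5 on remainder applied to Halvorsen.
Totals: Orozco $420 + $205 = $625; Kowalski $420 + $95 = $515; Halvorsen $420 + $1,875 = $2,295; Ibarra $420 + $1,775 = $2,195.

Orozco: $625 | Kowalski: $515 | Halvorsen: $2,295 | Ibarra: $2,195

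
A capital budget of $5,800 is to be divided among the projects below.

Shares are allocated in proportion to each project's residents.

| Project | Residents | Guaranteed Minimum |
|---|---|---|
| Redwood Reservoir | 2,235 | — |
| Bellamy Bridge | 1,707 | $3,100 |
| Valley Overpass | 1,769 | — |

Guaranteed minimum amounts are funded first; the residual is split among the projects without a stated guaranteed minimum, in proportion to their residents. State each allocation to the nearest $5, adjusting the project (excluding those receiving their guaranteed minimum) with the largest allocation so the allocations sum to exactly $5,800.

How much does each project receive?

Fund the minimums — Bellamy Bridge $3,100. Residual $2,700.
Residual split over remaining residents 4,004: Redwood Reservoir 1,507.12 → $1,505; Valley Overpass 1,192.88 → $1,195.

Redwood Reservoir: $1,505; Bellamy Bridge: $3,100; Valley Overpass: $1,195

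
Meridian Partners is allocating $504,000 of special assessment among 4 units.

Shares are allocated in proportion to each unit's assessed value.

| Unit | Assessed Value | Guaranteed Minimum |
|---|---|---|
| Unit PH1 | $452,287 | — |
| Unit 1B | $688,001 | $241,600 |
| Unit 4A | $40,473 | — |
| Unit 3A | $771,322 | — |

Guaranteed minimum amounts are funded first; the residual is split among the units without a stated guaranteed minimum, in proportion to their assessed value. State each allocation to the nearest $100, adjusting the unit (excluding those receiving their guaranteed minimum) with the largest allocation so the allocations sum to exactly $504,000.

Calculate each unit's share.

Unit PH1: $93,900 | Unit 1B: $241,600 | Unit 4A: $8,400 | Unit 3A: $160,100

Fund the minimums — Unit 1B $241,600. Residual $262,400.
Residual split over remaining assessed value 1,264,082: Unit PH1 93,886.40 → $93,900; Unit 4A 8,401.44 → $8,400; Unit 3A 160,112.15 → $160,100.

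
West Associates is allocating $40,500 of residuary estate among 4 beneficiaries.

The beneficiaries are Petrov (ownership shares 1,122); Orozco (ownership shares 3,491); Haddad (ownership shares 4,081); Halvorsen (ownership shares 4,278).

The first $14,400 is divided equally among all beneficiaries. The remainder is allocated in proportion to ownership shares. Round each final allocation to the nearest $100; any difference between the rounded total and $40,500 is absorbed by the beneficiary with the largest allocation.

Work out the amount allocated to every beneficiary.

Equal tier: $14,400 ÷ 4 = $3,600 apiece.
Remainder $26,100 by ownership shares (total 12,972): Petrov 2,257.49 → $2,300; Orozco 7,023.98 → $7,000; Haddad 8,211.08 → $8,200; Halvorsen 8,607.45 → $8,600.
Totals: Petrov $3,600 + $2,300 = $5,900; Orozco $3,600 + $7,000 = $10,600; Haddad $3,600 + $8,200 = $11,800; Halvorsen $3,600 + $8,600 = $12,200.

Petrov: $5,900; Orozco: $10,600; Haddad: $11,800; Halvorsen: $12,200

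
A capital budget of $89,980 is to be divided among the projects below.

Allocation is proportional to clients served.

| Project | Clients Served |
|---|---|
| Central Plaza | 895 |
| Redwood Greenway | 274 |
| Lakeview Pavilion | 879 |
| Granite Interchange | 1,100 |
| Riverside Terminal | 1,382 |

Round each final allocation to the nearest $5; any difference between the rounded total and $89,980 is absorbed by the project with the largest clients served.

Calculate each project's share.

Central Plaza: $17,780; Redwood Greenway: $5,440; Lakeview Pavilion: $17,460; Granite Interchange: $21,850; Riverside Terminal: $27,450

Combined clients served = 895 + 274 + 879 + 1,100 + 1,382 = 4,530.
Pro-rata amounts: Central Plaza 17,777.51; Redwood Greenway 5,442.499; Lakeview Pavilion 17,459.70; Granite Interchange 21,849.45; Riverside Terminal 27,450.85.
At nearest $5: Central Plaza $17,780; Redwood Greenway $5,440; Lakeview Pavilion $17,460; Granite Interchange $21,850; Riverside Terminal $27,450. Sum = $89,980.
Sum already equals the total — no adjustment.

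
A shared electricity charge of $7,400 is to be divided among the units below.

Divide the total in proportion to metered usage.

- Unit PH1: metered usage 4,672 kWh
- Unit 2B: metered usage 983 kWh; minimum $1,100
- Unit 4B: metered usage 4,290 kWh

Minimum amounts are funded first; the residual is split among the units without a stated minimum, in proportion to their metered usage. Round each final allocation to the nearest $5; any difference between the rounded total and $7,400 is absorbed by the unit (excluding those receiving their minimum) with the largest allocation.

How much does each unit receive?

Unit PH1: $3,285 · Unit 2B: $1,100 · Unit 4B: $3,015

Fund the minimums — Unit 2B $1,100. Balance $6,300.
Balance split over remaining metered usage 8,962: Unit PH1 3,284.27 → $3,285; Unit 4B 3,015.73 → $3,015.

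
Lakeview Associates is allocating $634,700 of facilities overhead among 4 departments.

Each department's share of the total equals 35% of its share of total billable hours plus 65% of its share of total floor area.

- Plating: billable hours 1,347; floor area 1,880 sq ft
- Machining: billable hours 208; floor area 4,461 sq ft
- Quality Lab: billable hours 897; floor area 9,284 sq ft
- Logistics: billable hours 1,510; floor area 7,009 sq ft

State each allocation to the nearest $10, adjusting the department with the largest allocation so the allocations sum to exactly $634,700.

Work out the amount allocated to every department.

Billable hours total 3,962; floor area total 22,634.
Blended shares (35% billable hours + 65% floor area): Plating 0.1730; Machining 0.1465; Quality Lab 0.3459; Logistics 0.3347.
Unrounded shares: Plating 109,792.00; Machining 92,973.98; Quality Lab 219,515.36; Logistics 212,418.66.
After rounding ($10): Plating $109,790; Machining $92,970; Quality Lab $219,520; Logistics $212,420. Sum = $634,700.
No rounding difference to absorb.

Plating: $109,790; Machining: $92,970; Quality Lab: $219,520; Logistics: $212,420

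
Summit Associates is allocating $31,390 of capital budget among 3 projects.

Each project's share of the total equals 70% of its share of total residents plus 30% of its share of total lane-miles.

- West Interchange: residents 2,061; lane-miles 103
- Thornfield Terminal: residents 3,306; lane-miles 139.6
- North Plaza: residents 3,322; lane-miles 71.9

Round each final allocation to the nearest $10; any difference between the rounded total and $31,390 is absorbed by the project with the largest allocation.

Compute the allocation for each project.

Residents total 8,689; lane-miles total 314.5.
Blended shares (70% residents + 30% lane-miles): West Interchange 0.2643; Thornfield Terminal 0.3995; North Plaza 0.3362.
Proportional shares: West Interchange 8,296.02; Thornfield Terminal 12,540.32; North Plaza 10,553.66.
Rounded to nearest $10: West Interchange $8,300; Thornfield Terminal $12,540; North Plaza $10,550. Sum = $31,390.
Rounded total matches; no reconciliation needed.

West Interchange: $8,300 · Thornfield Terminal: $12,540 · North Plaza: $10,550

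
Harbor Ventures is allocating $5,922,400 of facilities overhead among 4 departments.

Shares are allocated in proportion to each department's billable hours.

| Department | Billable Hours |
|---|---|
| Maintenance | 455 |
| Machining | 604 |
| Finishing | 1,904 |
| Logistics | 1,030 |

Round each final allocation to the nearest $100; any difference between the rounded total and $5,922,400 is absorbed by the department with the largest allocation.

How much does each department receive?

Maintenance: $674,900 | Machining: $895,900 | Finishing: $2,823,900 | Logistics: $1,527,700

Total billable hours = 3,993.
Pro-rata amounts: Maintenance 455/3,993 × $5,922,400 = 674,853.99; Machining 604/3,993 × $5,922,400 = 895,850.14; Finishing 1,904/3,993 × $5,922,400 = 2,824,004.41; Logistics 1,030/3,993 × $5,922,400 = 1,527,691.46.
Rounded to nearest $100: Maintenance $674,900; Machining $895,900; Finishing $2,824,000; Logistics $1,527,700. Sum = $5,922,500.
Difference $5,922,400 − $5,922,500 = −$100 applied to largest allocation (Finishing): Finishing becomes $2,823,900.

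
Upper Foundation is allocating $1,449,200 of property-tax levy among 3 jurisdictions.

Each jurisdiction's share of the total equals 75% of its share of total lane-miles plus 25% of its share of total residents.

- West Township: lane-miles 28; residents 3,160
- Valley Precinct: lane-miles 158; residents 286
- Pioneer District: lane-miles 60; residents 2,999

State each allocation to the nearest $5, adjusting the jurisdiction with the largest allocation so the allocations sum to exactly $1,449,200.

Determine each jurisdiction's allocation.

Lane-miles total 246; residents total 6,445.
Blended shares (75% lane-miles + 25% residents): West Township 0.2079; Valley Precinct 0.4928; Pioneer District 0.2993.
Proportional shares: West Township 301,348.81; Valley Precinct 714,167.48; Pioneer District 433,683.71.
After rounding ($5): West Township $301,350; Valley Precinct $714,165; Pioneer District $433,685. Sum = $1,449,200.
No rounding difference to absorb.

West Township: $301,350; Valley Precinct: $714,165; Pioneer District: $433,685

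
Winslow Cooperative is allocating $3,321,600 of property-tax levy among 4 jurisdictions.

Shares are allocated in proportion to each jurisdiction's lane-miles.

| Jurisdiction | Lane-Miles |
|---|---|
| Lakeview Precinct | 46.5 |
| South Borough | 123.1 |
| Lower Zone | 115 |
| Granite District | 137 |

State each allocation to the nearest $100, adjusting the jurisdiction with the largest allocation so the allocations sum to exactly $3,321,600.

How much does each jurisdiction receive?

Lakeview Precinct: $366,400 · South Borough: $969,900 · Lower Zone: $906,000 · Granite District: $1,079,300

Sum of lane-miles: 421.6.
Pro-rata amounts: Lakeview Precinct 46.5/421.6 × $3,321,600 = 366,352.94; South Borough 123.1/421.6 × $3,321,600 = 969,850.47; Lower Zone 115/421.6 × $3,321,600 = 906,034.16; Granite District 137/421.6 × $3,321,600 = 1,079,362.43.
At nearest $100: Lakeview Precinct $366,400; South Borough $969,900; Lower Zone $906,000; Granite District $1,079,400. Sum = $3,321,700.
Difference $3,321,600 − $3,321,700 = −$100 applied to largest allocation (Granite District): Granite District becomes $1,079,300.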